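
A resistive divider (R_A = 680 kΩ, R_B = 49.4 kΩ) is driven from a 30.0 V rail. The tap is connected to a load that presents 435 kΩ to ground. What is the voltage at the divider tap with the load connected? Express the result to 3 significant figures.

V_out ≈ 1.84 V

The load sits in parallel with R_B: R_B‖R_L = (49.4 × 435) / (49.4 + 435) = 44.36 kΩ.
V_out = 30.0 × 44.36 / (680 + 44.36) = 30.0 × 44.36/724.4 = 1.84 V.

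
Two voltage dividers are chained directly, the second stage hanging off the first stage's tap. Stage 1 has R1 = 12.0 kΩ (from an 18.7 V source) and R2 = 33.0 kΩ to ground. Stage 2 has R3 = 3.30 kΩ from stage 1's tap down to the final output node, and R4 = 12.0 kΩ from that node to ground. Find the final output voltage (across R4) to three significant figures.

V_out ≈ 6.83 V

Stage 2 presents R3+R4 = 15.30 kΩ as a load on stage 1's tap.
Stage 1's lower leg becomes R2‖(R3+R4) = 10.45 kΩ, so V_mid = 18.7 × 10.45/22.45 = 8.706 V.
Stage 2 is itself unloaded: V_out = V_mid × R4/(R3+R4) = 8.706 × 12.0/15.30 = 6.83 V.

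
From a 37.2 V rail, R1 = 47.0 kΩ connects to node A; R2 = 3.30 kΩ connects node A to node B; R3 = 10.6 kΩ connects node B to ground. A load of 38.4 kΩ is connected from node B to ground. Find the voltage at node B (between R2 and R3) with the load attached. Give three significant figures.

At node B, R3 is in parallel with the load: R3‖R_L = 8.307 kΩ.
Below node A the resistance is R2 + (R3‖R_L) = 11.61 kΩ, so V_A = 37.2 × 11.61/58.61 = 7.367 V.
Then V_B = V_A × (R3‖R_L)/(R2 + R3‖R_L) = 7.367 × 8.307/11.61 = 5.27 V.

V ≈ 5.27 V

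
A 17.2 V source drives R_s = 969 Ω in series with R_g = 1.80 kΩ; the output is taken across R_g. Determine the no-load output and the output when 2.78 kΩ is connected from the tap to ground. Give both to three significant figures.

Unloaded: 11.2 V; loaded: 9.12 V

Open-circuit: V = 17.2 × 1800/(969 + 1800) = 11.2 V.
With the load, R_g becomes R_g‖R_L = 1093 Ω, so V = 17.2 × 1093/2062 = 9.12 V.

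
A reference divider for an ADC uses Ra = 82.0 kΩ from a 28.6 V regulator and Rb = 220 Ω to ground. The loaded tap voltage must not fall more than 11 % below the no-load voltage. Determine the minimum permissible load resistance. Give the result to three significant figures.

R_L(min) ≈ 1.78 kΩ

Output resistance R_th = Ra‖Rb = (82000 × 220)/82220 = 219.4 Ω.
The fractional drop is R_th/(R_th + R_L); requiring this ≤ 0.110 gives R_L ≥ R_th(1/0.110 − 1) = 219.4 × 8.091 = 1.78 kΩ.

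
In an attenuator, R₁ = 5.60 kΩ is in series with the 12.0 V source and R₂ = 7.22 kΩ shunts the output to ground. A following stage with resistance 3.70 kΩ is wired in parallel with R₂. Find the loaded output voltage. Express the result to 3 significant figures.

The load sits in parallel with R₂: R₂‖R_L = (7.22 × 3.70) / (7.22 + 3.70) = 2.446 kΩ.
V_out = 12.0 × 2.446 / (5.60 + 2.446) = 12.0 × 2.446/8.046 = 3.65 V.

V_out ≈ 3.65 V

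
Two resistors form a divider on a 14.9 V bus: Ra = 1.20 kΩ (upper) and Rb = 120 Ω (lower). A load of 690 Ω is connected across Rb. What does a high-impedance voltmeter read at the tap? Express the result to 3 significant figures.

V_out ≈ 1.17 V

The load sits in parallel with Rb: Rb‖R_L = (120 × 690) / (120 + 690) = 102.2 Ω.
V_out = 14.9 × 102.2 / (1200 + 102.2) = 14.9 × 102.2/1302 = 1.17 V.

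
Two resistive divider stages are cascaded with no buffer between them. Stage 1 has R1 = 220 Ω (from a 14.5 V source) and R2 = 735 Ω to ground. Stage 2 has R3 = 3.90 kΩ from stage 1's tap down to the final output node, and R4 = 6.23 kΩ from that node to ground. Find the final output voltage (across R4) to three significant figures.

Stage 2 presents R3+R4 = 10130 Ω as a load on stage 1's tap.
Stage 1's lower leg becomes R2‖(R3+R4) = 685.3 Ω, so V_mid = 14.5 × 685.3/905.3 = 10.98 V.
Stage 2 is itself unloaded: V_out = V_mid × R4/(R3+R4) = 10.98 × 6230/10130 = 6.75 V.

V_out ≈ 6.75 V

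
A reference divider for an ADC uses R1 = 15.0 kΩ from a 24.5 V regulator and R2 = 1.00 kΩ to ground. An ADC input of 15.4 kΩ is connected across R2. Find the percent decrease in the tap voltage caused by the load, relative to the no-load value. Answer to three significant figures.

5.74 %

The divider's output (Thévenin) resistance is R1‖R2 = 0.9375 kΩ.
Fractional drop under load = R_th/(R_th + R_L) = 0.9375 / (0.9375 + 15.4) = 0.05738.
So the output falls by 5.74 %.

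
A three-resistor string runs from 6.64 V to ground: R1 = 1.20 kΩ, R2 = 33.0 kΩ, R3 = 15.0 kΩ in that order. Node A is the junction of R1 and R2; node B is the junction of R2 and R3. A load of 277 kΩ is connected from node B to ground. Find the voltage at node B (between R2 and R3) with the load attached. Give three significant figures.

V ≈ 1.95 V

At node B, R3 is in parallel with the load: R3‖R_L = 14.23 kΩ.
Below node A the resistance is R2 + (R3‖R_L) = 47.23 kΩ, so V_A = 6.64 × 47.23/48.43 = 6.475 V.
Then V_B = V_A × (R3‖R_L)/(R2 + R3‖R_L) = 6.475 × 14.23/47.23 = 1.95 V.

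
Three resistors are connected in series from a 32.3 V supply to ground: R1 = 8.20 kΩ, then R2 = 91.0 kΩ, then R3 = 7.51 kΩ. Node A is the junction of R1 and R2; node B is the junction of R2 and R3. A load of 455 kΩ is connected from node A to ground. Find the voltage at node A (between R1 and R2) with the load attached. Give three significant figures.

Below node A the series string R2+R3 = 98.51 kΩ sits in parallel with the 455 kΩ load: 80.98 kΩ.
V_A = 32.3 × 80.98/(8.20 + 80.98) = 29.3 V.

V ≈ 29.3 V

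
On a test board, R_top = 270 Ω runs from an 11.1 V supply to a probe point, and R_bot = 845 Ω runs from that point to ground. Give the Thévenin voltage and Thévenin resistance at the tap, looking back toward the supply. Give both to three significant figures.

V_th = 8.41 V, R_th = 205 Ω

V_th is the open-circuit tap voltage: 11.1 × 845/(270 + 845) = 8.41 V.
With the supply zeroed, R_top and R_bot appear in parallel from the tap: R_th = R_top‖R_bot = (270 × 845)/1115 = 205 Ω.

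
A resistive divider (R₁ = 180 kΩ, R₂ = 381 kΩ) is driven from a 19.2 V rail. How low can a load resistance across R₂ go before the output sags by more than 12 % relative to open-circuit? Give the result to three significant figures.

Output resistance R_th = R₁‖R₂ = (180 × 381)/561.0 = 122.2 kΩ.
The fractional drop is R_th/(R_th + R_L); requiring this ≤ 0.120 gives R_L ≥ R_th(1/0.120 − 1) = 122.2 × 7.333 = 896 kΩ.

R_L(min) ≈ 896 kΩ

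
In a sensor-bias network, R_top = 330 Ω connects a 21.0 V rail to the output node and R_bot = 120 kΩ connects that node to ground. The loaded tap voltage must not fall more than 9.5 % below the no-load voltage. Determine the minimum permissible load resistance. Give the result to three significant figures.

R_L(min) ≈ 3.14 kΩ

Output resistance R_th = R_top‖R_bot = (330 × 120000)/120300 = 329.1 Ω.
The fractional drop is R_th/(R_th + R_L); requiring this ≤ 0.0950 gives R_L ≥ R_th(1/0.0950 − 1) = 329.1 × 9.526 = 3.14 kΩ.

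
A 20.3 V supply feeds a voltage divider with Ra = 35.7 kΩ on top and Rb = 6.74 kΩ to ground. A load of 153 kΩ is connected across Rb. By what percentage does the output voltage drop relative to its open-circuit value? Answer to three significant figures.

The divider's output (Thévenin) resistance is Ra‖Rb = 5.670 kΩ.
Fractional drop under load = R_th/(R_th + R_L) = 5.670 / (5.670 + 153) = 0.03573.
So the output falls by 3.57 %.

3.57 %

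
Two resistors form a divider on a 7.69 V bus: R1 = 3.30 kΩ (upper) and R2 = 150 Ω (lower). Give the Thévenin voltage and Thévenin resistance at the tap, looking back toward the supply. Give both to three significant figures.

V_th = 0.334 V, R_th = 143 Ω

V_th is the open-circuit tap voltage: 7.69 × 150/(3300 + 150) = 0.334 V.
With the supply zeroed, R1 and R2 appear in parallel from the tap: R_th = R1‖R2 = (3300 × 150)/3450 = 143 Ω.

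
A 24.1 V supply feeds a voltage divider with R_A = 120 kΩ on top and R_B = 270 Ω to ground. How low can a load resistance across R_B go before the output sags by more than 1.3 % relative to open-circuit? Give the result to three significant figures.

Output resistance R_th = R_A‖R_B = (120000 × 270)/120300 = 269.4 Ω.
The fractional drop is R_th/(R_th + R_L); requiring this ≤ 0.0130 gives R_L ≥ R_th(1/0.0130 − 1) = 269.4 × 75.92 = 20.5 kΩ.

R_L(min) ≈ 20.5 kΩ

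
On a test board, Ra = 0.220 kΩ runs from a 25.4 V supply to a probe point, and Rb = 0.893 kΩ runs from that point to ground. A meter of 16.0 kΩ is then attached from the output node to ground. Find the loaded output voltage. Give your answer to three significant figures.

V_out ≈ 20.2 V

The load sits in parallel with Rb: Rb‖R_L = (893 × 16000) / (893 + 16000) = 845.8 Ω.
V_out = 25.4 × 845.8 / (220 + 845.8) = 25.4 × 845.8/1066 = 20.2 V.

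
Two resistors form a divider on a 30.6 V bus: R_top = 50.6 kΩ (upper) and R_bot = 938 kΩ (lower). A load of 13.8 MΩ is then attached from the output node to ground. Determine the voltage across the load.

The load sits in parallel with R_bot: R_bot‖R_L = (938 × 13800) / (938 + 13800) = 878.3 kΩ.
V_out = 30.6 × 878.3 / (50.6 + 878.3) = 30.6 × 878.3/928.9 = 28.9 V.

V_out ≈ 28.9 V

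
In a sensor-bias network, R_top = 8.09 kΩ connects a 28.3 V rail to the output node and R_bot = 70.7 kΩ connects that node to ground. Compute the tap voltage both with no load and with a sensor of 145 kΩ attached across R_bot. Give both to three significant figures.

Unloaded: 25.4 V; loaded: 24.2 V

Open-circuit: V = 28.3 × 70.7/(8.09 + 70.7) = 25.4 V.
With the load, R_bot becomes R_bot‖R_L = 47.53 kΩ, so V = 28.3 × 47.53/55.62 = 24.2 V.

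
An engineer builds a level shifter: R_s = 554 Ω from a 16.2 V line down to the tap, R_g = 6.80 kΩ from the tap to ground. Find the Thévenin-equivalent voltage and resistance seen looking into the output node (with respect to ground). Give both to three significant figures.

V_th is the open-circuit tap voltage: 16.2 × 6800/(554 + 6800) = 15.0 V.
With the supply zeroed, R_s and R_g appear in parallel from the tap: R_th = R_s‖R_g = (554 × 6800)/7354 = 512 Ω.

V_th = 15.0 V, R_th = 512 Ω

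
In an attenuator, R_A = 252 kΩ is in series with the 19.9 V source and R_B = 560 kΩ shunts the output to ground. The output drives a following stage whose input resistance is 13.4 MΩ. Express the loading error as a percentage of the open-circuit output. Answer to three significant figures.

The divider's output (Thévenin) resistance is R_A‖R_B = 173.8 kΩ.
Fractional drop under load = R_th/(R_th + R_L) = 173.8 / (173.8 + 13400) = 0.01280.
So the output falls by 1.28 %.

1.28 %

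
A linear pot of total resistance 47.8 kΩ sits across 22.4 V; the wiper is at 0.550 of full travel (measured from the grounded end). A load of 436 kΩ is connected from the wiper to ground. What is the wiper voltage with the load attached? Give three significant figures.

V ≈ 12.0 V

The wiper splits the pot into (1−α)R = 21.51 kΩ above and αR = 26.29 kΩ below.
Lower section ‖ load = 24.79 kΩ.
V_wiper = 22.4 × 24.79/(21.51 + 24.79) = 12.0 V.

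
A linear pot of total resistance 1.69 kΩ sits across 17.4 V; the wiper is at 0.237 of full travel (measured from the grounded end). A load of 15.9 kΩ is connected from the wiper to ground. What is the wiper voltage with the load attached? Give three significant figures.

V ≈ 4.05 V

The wiper splits the pot into (1−α)R = 1289 Ω above and αR = 400.5 Ω below.
Lower section ‖ load = 390.7 Ω.
V_wiper = 17.4 × 390.7/(1289 + 390.7) = 4.05 V.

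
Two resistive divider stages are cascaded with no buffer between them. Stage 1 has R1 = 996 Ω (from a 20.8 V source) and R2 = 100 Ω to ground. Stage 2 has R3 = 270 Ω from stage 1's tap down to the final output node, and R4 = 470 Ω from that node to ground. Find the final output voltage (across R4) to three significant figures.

V_out ≈ 1.07 V

Stage 2 presents R3+R4 = 740.0 Ω as a load on stage 1's tap.
Stage 1's lower leg becomes R2‖(R3+R4) = 88.10 Ω, so V_mid = 20.8 × 88.10/1084 = 1.690 V.
Stage 2 is itself unloaded: V_out = V_mid × R4/(R3+R4) = 1.690 × 470/740.0 = 1.07 V.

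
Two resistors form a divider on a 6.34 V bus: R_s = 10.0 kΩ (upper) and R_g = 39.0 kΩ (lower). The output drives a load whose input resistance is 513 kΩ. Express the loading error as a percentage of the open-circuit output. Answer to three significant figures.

1.53 %

The divider's output (Thévenin) resistance is R_s‖R_g = 7.959 kΩ.
Fractional drop under load = R_th/(R_th + R_L) = 7.959 / (7.959 + 513) = 0.01528.
So the output falls by 1.53 %.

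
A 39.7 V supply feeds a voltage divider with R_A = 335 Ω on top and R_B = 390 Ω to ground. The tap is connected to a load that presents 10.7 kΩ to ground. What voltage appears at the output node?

V_out ≈ 21.0 V

The load sits in parallel with R_B: R_B‖R_L = (390 × 10700) / (390 + 10700) = 376.3 Ω.
V_out = 39.7 × 376.3 / (335 + 376.3) = 39.7 × 376.3/711.3 = 21.0 V.
(Unloaded it would have been 21.4 V.)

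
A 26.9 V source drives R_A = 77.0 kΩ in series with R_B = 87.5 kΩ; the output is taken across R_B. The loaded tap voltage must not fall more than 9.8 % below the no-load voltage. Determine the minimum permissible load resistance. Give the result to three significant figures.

Output resistance R_th = R_A‖R_B = (77.0 × 87.5)/164.5 = 40.96 kΩ.
The fractional drop is R_th/(R_th + R_L); requiring this ≤ 0.0980 gives R_L ≥ R_th(1/0.0980 − 1) = 40.96 × 9.204 = 377 kΩ.

R_L(min) ≈ 377 kΩ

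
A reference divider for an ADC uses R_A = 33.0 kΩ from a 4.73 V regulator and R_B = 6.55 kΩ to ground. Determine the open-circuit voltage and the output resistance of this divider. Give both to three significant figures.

V_th = 0.783 V, R_th = 5.47 kΩ

V_th is the open-circuit tap voltage: 4.73 × 6.55/(33.0 + 6.55) = 0.783 V.
With the supply zeroed, R_A and R_B appear in parallel from the tap: R_th = R_A‖R_B = (33.0 × 6.55)/39.55 = 5.47 kΩ.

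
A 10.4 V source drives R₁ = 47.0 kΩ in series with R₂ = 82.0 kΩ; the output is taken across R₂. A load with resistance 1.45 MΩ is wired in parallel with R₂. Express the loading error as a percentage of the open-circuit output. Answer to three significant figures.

The divider's output (Thévenin) resistance is R₁‖R₂ = 29.88 kΩ.
Fractional drop under load = R_th/(R_th + R_L) = 29.88 / (29.88 + 1450) = 0.02019.
So the output falls by 2.02 %.

2.02 %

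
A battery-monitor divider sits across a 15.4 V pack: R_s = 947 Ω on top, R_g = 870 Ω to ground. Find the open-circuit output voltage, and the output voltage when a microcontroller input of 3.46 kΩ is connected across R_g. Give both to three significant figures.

Unloaded: 7.37 V; loaded: 6.52 V

Open-circuit: V = 15.4 × 870/(947 + 870) = 7.37 V.
With the load, R_g becomes R_g‖R_L = 695.2 Ω, so V = 15.4 × 695.2/1642 = 6.52 V.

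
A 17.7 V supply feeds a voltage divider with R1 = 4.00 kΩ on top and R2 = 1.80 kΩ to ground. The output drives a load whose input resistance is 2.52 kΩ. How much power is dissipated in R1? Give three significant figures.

P ≈ 49.1 mW

Total resistance from the source is R1 + (R2‖R_L) = 5.050 kΩ, so I = 17.7/5.050 kΩ = 3.505 mA.
P = I²·R1 = (3.505 mA)² × 4.00 kΩ = 49.1 mW.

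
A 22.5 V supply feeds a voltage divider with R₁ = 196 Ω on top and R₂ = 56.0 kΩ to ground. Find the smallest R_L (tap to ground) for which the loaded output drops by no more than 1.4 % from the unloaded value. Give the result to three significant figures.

Output resistance R_th = R₁‖R₂ = (196 × 56000)/56200 = 195.3 Ω.
The fractional drop is R_th/(R_th + R_L); requiring this ≤ 0.0140 gives R_L ≥ R_th(1/0.0140 − 1) = 195.3 × 70.43 = 13.8 kΩ.

R_L(min) ≈ 13.8 kΩ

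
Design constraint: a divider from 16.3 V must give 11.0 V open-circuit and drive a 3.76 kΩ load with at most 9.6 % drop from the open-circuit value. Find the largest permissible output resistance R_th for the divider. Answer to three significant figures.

Loading drop = R_th/(R_th + R_L) ≤ 0.0960, so R_th ≤ R_L · ε/(1−ε) = 3.76 kΩ × 0.0960/0.9040 = 399 Ω.

R_th ≤ 399 Ω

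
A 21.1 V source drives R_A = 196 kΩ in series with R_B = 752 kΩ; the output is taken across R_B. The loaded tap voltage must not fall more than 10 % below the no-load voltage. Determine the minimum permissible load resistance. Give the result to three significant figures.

R_L(min) ≈ 1.40 MΩ

Output resistance R_th = R_A‖R_B = (196 × 752)/948.0 = 155.5 kΩ.
The fractional drop is R_th/(R_th + R_L); requiring this ≤ 0.100 gives R_L ≥ R_th(1/0.100 − 1) = 155.5 × 9.000 = 1.40 MΩ.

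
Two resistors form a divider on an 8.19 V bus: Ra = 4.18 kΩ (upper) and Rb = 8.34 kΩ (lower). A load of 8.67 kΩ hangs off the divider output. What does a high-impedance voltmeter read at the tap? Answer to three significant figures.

V_out ≈ 4.13 V

The load sits in parallel with Rb: Rb‖R_L = (8.34 × 8.67) / (8.34 + 8.67) = 4.251 kΩ.
V_out = 8.19 × 4.251 / (4.18 + 4.251) = 8.19 × 4.251/8.431 = 4.13 V.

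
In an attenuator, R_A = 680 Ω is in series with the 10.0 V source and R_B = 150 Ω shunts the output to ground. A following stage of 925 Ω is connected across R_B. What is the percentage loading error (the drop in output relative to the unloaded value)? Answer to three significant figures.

The divider's output (Thévenin) resistance is R_A‖R_B = 122.9 Ω.
Fractional drop under load = R_th/(R_th + R_L) = 122.9 / (122.9 + 925) = 0.1173.
So the output falls by 11.7 %.

11.7 %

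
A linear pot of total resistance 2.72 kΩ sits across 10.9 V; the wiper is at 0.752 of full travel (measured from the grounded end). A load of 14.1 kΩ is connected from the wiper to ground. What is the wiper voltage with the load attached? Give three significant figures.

V ≈ 7.91 V

The wiper splits the pot into (1−α)R = 674.6 Ω above and αR = 2045 Ω below.
Lower section ‖ load = 1786 Ω.
V_wiper = 10.9 × 1786/(674.6 + 1786) = 7.91 V.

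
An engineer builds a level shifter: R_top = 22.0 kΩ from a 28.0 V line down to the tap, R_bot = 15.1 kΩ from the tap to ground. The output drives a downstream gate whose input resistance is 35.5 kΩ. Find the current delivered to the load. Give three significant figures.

I_L ≈ 0.256 mA

R_bot‖R_L = 10.59 kΩ; V_out = 28.0 × 10.59/32.59 = 9.101 V.
I_L = V_out / R_L = 9.101 / 35.5 kΩ = 0.256 mA.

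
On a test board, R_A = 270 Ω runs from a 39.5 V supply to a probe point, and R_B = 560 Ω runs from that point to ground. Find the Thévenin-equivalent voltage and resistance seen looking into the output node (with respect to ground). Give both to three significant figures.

V_th is the open-circuit tap voltage: 39.5 × 560/(270 + 560) = 26.7 V.
With the supply zeroed, R_A and R_B appear in parallel from the tap: R_th = R_A‖R_B = (270 × 560)/830.0 = 182 Ω.

V_th = 26.7 V, R_th = 182 Ω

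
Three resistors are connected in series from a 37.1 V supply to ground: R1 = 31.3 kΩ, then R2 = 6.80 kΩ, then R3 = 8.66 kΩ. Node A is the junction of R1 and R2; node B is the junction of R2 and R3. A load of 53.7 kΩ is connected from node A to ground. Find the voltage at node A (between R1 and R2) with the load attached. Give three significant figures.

Below node A the series string R2+R3 = 15.46 kΩ sits in parallel with the 53.7 kΩ load: 12.00 kΩ.
V_A = 37.1 × 12.00/(31.3 + 12.00) = 10.3 V.

V ≈ 10.3 V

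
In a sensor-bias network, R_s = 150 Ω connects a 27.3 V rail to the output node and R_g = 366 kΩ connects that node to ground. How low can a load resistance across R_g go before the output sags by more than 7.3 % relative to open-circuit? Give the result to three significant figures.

R_L(min) ≈ 1.90 kΩ

Output resistance R_th = R_s‖R_g = (150 × 366000)/366200 = 149.9 Ω.
The fractional drop is R_th/(R_th + R_L); requiring this ≤ 0.0730 gives R_L ≥ R_th(1/0.0730 − 1) = 149.9 × 12.70 = 1.90 kΩ.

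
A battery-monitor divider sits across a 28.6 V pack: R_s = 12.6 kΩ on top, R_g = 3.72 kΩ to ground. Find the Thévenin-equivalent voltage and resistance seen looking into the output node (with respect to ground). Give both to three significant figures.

V_th is the open-circuit tap voltage: 28.6 × 3.72/(12.6 + 3.72) = 6.52 V.
With the supply zeroed, R_s and R_g appear in parallel from the tap: R_th = R_s‖R_g = (12.6 × 3.72)/16.32 = 2.87 kΩ.

V_th = 6.52 V, R_th = 2.87 kΩ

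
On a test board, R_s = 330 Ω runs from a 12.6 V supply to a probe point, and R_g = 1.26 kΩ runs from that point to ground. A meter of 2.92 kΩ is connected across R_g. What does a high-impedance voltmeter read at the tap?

The load sits in parallel with R_g: R_g‖R_L = (1260 × 2920) / (1260 + 2920) = 880.2 Ω.
V_out = 12.6 × 880.2 / (330 + 880.2) = 12.6 × 880.2/1210 = 9.16 V.

V_out ≈ 9.16 V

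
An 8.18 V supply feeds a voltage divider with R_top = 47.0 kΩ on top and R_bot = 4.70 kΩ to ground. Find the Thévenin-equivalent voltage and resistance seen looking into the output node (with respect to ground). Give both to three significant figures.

V_th = 0.744 V, R_th = 4.27 kΩ

V_th is the open-circuit tap voltage: 8.18 × 4.70/(47.0 + 4.70) = 0.744 V.
With the supply zeroed, R_top and R_bot appear in parallel from the tap: R_th = R_top‖R_bot = (47.0 × 4.70)/51.70 = 4.27 kΩ.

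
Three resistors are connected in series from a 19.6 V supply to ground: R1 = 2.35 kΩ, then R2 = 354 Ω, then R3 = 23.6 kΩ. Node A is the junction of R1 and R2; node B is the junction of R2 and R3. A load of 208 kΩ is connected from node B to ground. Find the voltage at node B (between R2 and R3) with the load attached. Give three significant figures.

At node B, R3 is in parallel with the load: R3‖R_L = 21200 Ω.
Below node A the resistance is R2 + (R3‖R_L) = 21550 Ω, so V_A = 19.6 × 21550/23900 = 17.67 V.
Then V_B = V_A × (R3‖R_L)/(R2 + R3‖R_L) = 17.67 × 21200/21550 = 17.4 V.

V ≈ 17.4 V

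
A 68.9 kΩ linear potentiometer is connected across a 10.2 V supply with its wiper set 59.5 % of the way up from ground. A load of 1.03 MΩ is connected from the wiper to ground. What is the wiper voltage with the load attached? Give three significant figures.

The wiper splits the pot into (1−α)R = 27.90 kΩ above and αR = 41.00 kΩ below.
Lower section ‖ load = 39.43 kΩ.
V_wiper = 10.2 × 39.43/(27.90 + 39.43) = 5.97 V.

V ≈ 5.97 V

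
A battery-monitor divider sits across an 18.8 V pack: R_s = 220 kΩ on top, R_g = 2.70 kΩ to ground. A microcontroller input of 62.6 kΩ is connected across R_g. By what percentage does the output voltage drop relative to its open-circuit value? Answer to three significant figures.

The divider's output (Thévenin) resistance is R_s‖R_g = 2.667 kΩ.
Fractional drop under load = R_th/(R_th + R_L) = 2.667 / (2.667 + 62.6) = 0.04087.
So the output falls by 4.09 %.

4.09 %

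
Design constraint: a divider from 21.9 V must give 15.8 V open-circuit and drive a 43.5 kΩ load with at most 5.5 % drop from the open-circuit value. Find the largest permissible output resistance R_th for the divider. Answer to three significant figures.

R_th ≤ 2.53 kΩ

Loading drop = R_th/(R_th + R_L) ≤ 0.0550, so R_th ≤ R_L · ε/(1−ε) = 43.5 kΩ × 0.0550/0.9450 = 2.53 kΩ.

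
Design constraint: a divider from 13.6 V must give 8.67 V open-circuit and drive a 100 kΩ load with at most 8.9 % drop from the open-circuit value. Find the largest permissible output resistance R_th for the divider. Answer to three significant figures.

R_th ≤ 9.77 kΩ

Loading drop = R_th/(R_th + R_L) ≤ 0.0890, so R_th ≤ R_L · ε/(1−ε) = 100 kΩ × 0.0890/0.9110 = 9.77 kΩ.
(Any R1, R2 with R2/(R1+R2) = 0.638 and R1‖R2 ≤ 9.77 kΩ will meet the spec.)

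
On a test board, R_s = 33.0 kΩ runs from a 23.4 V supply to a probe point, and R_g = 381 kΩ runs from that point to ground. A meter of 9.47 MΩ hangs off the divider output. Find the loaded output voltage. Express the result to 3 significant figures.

V_out ≈ 21.5 V

The load sits in parallel with R_g: R_g‖R_L = (381 × 9470) / (381 + 9470) = 366.3 kΩ.
V_out = 23.4 × 366.3 / (33.0 + 366.3) = 23.4 × 366.3/399.3 = 21.5 V.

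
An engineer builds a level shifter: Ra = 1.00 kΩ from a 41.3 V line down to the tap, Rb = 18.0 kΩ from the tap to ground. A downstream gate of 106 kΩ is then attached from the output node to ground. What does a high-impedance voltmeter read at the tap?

V_out ≈ 38.8 V

The load sits in parallel with Rb: Rb‖R_L = (18.0 × 106) / (18.0 + 106) = 15.39 kΩ.
V_out = 41.3 × 15.39 / (1.00 + 15.39) = 41.3 × 15.39/16.39 = 38.8 V.
(Unloaded it would have been 39.1 V.)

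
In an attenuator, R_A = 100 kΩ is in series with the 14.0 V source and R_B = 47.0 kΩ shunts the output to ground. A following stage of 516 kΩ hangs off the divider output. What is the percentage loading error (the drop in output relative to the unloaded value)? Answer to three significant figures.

The divider's output (Thévenin) resistance is R_A‖R_B = 31.97 kΩ.
Fractional drop under load = R_th/(R_th + R_L) = 31.97 / (31.97 + 516) = 0.05835.
So the output falls by 5.83 %.

5.83 %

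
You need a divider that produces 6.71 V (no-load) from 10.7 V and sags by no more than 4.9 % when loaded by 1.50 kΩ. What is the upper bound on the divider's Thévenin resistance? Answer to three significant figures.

R_th ≤ 77.3 Ω

Loading drop = R_th/(R_th + R_L) ≤ 0.0490, so R_th ≤ R_L · ε/(1−ε) = 1.50 kΩ × 0.0490/0.9510 = 77.3 Ω.
(Any R1, R2 with R2/(R1+R2) = 0.627 and R1‖R2 ≤ 77.3 Ω will meet the spec.)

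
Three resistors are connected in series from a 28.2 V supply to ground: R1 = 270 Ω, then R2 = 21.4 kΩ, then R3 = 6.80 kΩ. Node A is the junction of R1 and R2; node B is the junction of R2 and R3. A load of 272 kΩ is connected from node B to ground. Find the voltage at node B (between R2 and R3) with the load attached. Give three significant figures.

V ≈ 6.61 V

At node B, R3 is in parallel with the load: R3‖R_L = 6634 Ω.
Below node A the resistance is R2 + (R3‖R_L) = 28030 Ω, so V_A = 28.2 × 28030/28300 = 27.93 V.
Then V_B = V_A × (R3‖R_L)/(R2 + R3‖R_L) = 27.93 × 6634/28030 = 6.61 V.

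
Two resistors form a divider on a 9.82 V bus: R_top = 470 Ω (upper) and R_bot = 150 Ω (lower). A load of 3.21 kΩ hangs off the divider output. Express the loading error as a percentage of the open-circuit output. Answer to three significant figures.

The divider's output (Thévenin) resistance is R_top‖R_bot = 113.7 Ω.
Fractional drop under load = R_th/(R_th + R_L) = 113.7 / (113.7 + 3210) = 0.03421.
So the output falls by 3.42 %.

3.42 %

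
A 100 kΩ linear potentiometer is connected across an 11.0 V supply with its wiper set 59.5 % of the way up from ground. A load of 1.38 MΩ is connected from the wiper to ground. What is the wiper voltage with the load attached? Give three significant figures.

The wiper splits the pot into (1−α)R = 40.50 kΩ above and αR = 59.50 kΩ below.
Lower section ‖ load = 57.04 kΩ.
V_wiper = 11.0 × 57.04/(40.50 + 57.04) = 6.43 V.

V ≈ 6.43 V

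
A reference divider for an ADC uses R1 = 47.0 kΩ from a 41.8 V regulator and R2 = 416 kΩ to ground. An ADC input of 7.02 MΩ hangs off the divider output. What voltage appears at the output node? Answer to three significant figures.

V_out ≈ 37.3 V

The load sits in parallel with R2: R2‖R_L = (416 × 7020) / (416 + 7020) = 392.7 kΩ.
V_out = 41.8 × 392.7 / (47.0 + 392.7) = 41.8 × 392.7/439.7 = 37.3 V.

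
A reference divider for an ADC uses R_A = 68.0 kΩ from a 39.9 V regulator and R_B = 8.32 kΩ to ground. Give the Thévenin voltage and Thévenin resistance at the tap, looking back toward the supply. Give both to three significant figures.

V_th is the open-circuit tap voltage: 39.9 × 8.32/(68.0 + 8.32) = 4.35 V.
With the supply zeroed, R_A and R_B appear in parallel from the tap: R_th = R_A‖R_B = (68.0 × 8.32)/76.32 = 7.41 kΩ.

V_th = 4.35 V, R_th = 7.41 kΩ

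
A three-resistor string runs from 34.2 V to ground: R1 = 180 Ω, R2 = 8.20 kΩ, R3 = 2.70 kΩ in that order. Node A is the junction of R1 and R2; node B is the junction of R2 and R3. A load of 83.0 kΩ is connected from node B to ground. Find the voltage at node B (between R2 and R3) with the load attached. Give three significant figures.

V ≈ 8.13 V

At node B, R3 is in parallel with the load: R3‖R_L = 2615 Ω.
Below node A the resistance is R2 + (R3‖R_L) = 10810 Ω, so V_A = 34.2 × 10810/10990 = 33.64 V.
Then V_B = V_A × (R3‖R_L)/(R2 + R3‖R_L) = 33.64 × 2615/10810 = 8.13 V.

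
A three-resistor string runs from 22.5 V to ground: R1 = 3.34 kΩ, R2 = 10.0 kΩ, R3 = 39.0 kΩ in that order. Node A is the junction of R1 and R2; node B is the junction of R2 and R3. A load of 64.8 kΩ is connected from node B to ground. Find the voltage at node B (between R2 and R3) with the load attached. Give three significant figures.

V ≈ 14.5 V

At node B, R3 is in parallel with the load: R3‖R_L = 24.35 kΩ.
Below node A the resistance is R2 + (R3‖R_L) = 34.35 kΩ, so V_A = 22.5 × 34.35/37.69 = 20.51 V.
Then V_B = V_A × (R3‖R_L)/(R2 + R3‖R_L) = 20.51 × 24.35/34.35 = 14.5 V.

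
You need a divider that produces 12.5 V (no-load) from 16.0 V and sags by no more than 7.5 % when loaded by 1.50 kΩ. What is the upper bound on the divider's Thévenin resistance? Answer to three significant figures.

Loading drop = R_th/(R_th + R_L) ≤ 0.0750, so R_th ≤ R_L · ε/(1−ε) = 1.50 kΩ × 0.0750/0.9250 = 122 Ω.
(Any R1, R2 with R2/(R1+R2) = 0.781 and R1‖R2 ≤ 122 Ω will meet the spec.)

R_th ≤ 122 Ω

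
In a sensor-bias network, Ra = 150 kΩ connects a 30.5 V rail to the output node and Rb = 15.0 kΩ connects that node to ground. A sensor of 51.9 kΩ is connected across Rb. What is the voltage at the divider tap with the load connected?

The load sits in parallel with Rb: Rb‖R_L = (15.0 × 51.9) / (15.0 + 51.9) = 11.64 kΩ.
V_out = 30.5 × 11.64 / (150 + 11.64) = 30.5 × 11.64/161.6 = 2.20 V.

V_out ≈ 2.20 V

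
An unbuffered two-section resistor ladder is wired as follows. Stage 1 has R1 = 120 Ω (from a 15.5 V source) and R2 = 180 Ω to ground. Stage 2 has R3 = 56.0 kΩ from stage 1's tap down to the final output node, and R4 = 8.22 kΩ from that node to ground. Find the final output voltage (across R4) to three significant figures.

Stage 2 presents R3+R4 = 64220 Ω as a load on stage 1's tap.
Stage 1's lower leg becomes R2‖(R3+R4) = 179.5 Ω, so V_mid = 15.5 × 179.5/299.5 = 9.290 V.
Stage 2 is itself unloaded: V_out = V_mid × R4/(R3+R4) = 9.290 × 8220/64220 = 1.19 V.

V_out ≈ 1.19 V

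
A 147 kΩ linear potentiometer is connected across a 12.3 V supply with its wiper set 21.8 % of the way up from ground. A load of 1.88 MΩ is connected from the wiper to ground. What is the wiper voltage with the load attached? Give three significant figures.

V ≈ 2.65 V

The wiper splits the pot into (1−α)R = 115.0 kΩ above and αR = 32.05 kΩ below.
Lower section ‖ load = 31.51 kΩ.
V_wiper = 12.3 × 31.51/(115.0 + 31.51) = 2.65 V.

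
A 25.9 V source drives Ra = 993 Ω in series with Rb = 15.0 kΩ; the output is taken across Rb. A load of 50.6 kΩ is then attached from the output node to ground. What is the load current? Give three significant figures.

I_L ≈ 0.471 mA

Rb‖R_L = 11570 Ω; V_out = 25.9 × 11570/12560 = 23.85 V.
I_L = V_out / R_L = 23.85 / 50.6 kΩ = 0.471 mA.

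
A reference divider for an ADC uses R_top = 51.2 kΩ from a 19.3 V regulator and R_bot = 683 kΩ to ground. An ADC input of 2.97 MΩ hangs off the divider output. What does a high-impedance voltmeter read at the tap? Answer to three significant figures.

V_out ≈ 17.7 V

The load sits in parallel with R_bot: R_bot‖R_L = (683 × 2970) / (683 + 2970) = 555.3 kΩ.
V_out = 19.3 × 555.3 / (51.2 + 555.3) = 19.3 × 555.3/606.5 = 17.7 V.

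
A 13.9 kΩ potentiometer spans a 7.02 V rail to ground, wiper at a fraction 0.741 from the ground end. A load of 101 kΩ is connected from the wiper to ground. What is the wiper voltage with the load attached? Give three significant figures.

The wiper splits the pot into (1−α)R = 3.600 kΩ above and αR = 10.30 kΩ below.
Lower section ‖ load = 9.347 kΩ.
V_wiper = 7.02 × 9.347/(3.600 + 9.347) = 5.07 V.

V ≈ 5.07 V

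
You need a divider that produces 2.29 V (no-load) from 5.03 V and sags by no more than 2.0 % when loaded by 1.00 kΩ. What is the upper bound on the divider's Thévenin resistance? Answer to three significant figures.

R_th ≤ 20.4 Ω

Loading drop = R_th/(R_th + R_L) ≤ 0.0200, so R_th ≤ R_L · ε/(1−ε) = 1.00 kΩ × 0.0200/0.9800 = 20.4 Ω.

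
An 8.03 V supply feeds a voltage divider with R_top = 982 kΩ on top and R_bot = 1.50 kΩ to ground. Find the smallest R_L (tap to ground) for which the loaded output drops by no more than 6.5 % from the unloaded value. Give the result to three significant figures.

Output resistance R_th = R_top‖R_bot = (982 × 1.50)/983.5 = 1.498 kΩ.
The fractional drop is R_th/(R_th + R_L); requiring this ≤ 0.0650 gives R_L ≥ R_th(1/0.0650 − 1) = 1.498 × 14.38 = 21.5 kΩ.

R_L(min) ≈ 21.5 kΩ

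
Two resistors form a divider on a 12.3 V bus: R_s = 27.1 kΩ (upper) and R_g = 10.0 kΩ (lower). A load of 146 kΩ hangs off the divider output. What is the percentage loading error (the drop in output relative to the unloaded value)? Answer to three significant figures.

4.76 %

The divider's output (Thévenin) resistance is R_s‖R_g = 7.305 kΩ.
Fractional drop under load = R_th/(R_th + R_L) = 7.305 / (7.305 + 146) = 0.04765.
So the output falls by 4.76 %.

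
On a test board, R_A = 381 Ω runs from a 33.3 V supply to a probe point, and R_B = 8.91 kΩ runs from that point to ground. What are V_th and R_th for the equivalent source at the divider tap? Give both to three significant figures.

V_th is the open-circuit tap voltage: 33.3 × 8910/(381 + 8910) = 31.9 V.
With the supply zeroed, R_A and R_B appear in parallel from the tap: R_th = R_A‖R_B = (381 × 8910)/9291 = 365 Ω.

V_th = 31.9 V, R_th = 365 Ω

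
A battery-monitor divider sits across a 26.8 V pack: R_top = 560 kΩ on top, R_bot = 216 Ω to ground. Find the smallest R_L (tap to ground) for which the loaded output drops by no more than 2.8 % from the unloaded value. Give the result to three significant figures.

R_L(min) ≈ 7.50 kΩ

Output resistance R_th = R_top‖R_bot = (560000 × 216)/560200 = 215.9 Ω.
The fractional drop is R_th/(R_th + R_L); requiring this ≤ 0.0280 gives R_L ≥ R_th(1/0.0280 − 1) = 215.9 × 34.71 = 7.50 kΩ.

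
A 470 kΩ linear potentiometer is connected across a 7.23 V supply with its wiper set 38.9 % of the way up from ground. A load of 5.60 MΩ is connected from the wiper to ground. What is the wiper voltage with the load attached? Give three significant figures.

The wiper splits the pot into (1−α)R = 287.2 kΩ above and αR = 182.8 kΩ below.
Lower section ‖ load = 177.0 kΩ.
V_wiper = 7.23 × 177.0/(287.2 + 177.0) = 2.76 V.

V ≈ 2.76 V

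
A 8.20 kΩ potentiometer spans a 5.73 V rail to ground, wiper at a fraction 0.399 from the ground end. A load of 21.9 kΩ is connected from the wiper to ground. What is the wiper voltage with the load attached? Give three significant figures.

V ≈ 2.10 V

The wiper splits the pot into (1−α)R = 4.928 kΩ above and αR = 3.272 kΩ below.
Lower section ‖ load = 2.847 kΩ.
V_wiper = 5.73 × 2.847/(4.928 + 2.847) = 2.10 V.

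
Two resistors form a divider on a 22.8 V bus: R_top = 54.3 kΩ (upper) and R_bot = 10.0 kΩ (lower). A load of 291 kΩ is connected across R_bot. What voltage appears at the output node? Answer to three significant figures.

The load sits in parallel with R_bot: R_bot‖R_L = (10.0 × 291) / (10.0 + 291) = 9.668 kΩ.
V_out = 22.8 × 9.668 / (54.3 + 9.668) = 22.8 × 9.668/63.97 = 3.45 V.
(Unloaded it would have been 3.55 V.)

V_out ≈ 3.45 V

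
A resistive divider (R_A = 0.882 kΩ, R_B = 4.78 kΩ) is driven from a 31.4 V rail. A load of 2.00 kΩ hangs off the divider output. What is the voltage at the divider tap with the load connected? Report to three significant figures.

The load sits in parallel with R_B: R_B‖R_L = (4780 × 2000) / (4780 + 2000) = 1410 Ω.
V_out = 31.4 × 1410 / (882 + 1410) = 31.4 × 1410/2292 = 19.3 V.

V_out ≈ 19.3 V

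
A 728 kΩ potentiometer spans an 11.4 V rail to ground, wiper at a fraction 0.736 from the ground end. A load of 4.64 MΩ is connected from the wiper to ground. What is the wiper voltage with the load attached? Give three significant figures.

The wiper splits the pot into (1−α)R = 192.2 kΩ above and αR = 535.8 kΩ below.
Lower section ‖ load = 480.3 kΩ.
V_wiper = 11.4 × 480.3/(192.2 + 480.3) = 8.14 V.

V ≈ 8.14 V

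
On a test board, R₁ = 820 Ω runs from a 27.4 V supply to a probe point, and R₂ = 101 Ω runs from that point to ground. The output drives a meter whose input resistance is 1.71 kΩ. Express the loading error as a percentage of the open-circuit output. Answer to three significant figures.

5.00 %

The divider's output (Thévenin) resistance is R₁‖R₂ = 89.92 Ω.
Fractional drop under load = R_th/(R_th + R_L) = 89.92 / (89.92 + 1710) = 0.04996.
So the output falls by 5.00 %.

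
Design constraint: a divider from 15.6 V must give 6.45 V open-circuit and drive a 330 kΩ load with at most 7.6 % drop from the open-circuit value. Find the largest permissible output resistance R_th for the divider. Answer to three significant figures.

Loading drop = R_th/(R_th + R_L) ≤ 0.0760, so R_th ≤ R_L · ε/(1−ε) = 330 kΩ × 0.0760/0.9240 = 27.1 kΩ.
(Any R1, R2 with R2/(R1+R2) = 0.413 and R1‖R2 ≤ 27.1 kΩ will meet the spec.)

R_th ≤ 27.1 kΩ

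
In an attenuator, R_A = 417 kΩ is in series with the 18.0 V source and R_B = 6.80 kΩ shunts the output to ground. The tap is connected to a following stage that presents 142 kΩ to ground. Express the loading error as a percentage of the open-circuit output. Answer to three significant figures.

4.50 %

The divider's output (Thévenin) resistance is R_A‖R_B = 6.691 kΩ.
Fractional drop under load = R_th/(R_th + R_L) = 6.691 / (6.691 + 142) = 0.04500.
So the output falls by 4.50 %.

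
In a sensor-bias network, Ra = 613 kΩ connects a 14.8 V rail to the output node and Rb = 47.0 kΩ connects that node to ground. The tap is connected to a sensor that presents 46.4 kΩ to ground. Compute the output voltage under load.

V_out ≈ 0.543 V

The load sits in parallel with Rb: Rb‖R_L = (47.0 × 46.4) / (47.0 + 46.4) = 23.35 kΩ.
V_out = 14.8 × 23.35 / (613 + 23.35) = 14.8 × 23.35/636.3 = 0.543 V.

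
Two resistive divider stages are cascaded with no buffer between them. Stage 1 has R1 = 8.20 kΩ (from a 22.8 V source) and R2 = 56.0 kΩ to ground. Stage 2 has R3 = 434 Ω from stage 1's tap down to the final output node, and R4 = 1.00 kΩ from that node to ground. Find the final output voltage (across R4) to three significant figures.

Stage 2 presents R3+R4 = 1434 Ω as a load on stage 1's tap.
Stage 1's lower leg becomes R2‖(R3+R4) = 1398 Ω, so V_mid = 22.8 × 1398/9598 = 3.321 V.
Stage 2 is itself unloaded: V_out = V_mid × R4/(R3+R4) = 3.321 × 1000/1434 = 2.32 V.

V_out ≈ 2.32 V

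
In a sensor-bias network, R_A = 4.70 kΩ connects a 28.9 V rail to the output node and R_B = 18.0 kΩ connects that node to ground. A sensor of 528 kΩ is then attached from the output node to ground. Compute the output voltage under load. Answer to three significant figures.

The load sits in parallel with R_B: R_B‖R_L = (18.0 × 528) / (18.0 + 528) = 17.41 kΩ.
V_out = 28.9 × 17.41 / (4.70 + 17.41) = 28.9 × 17.41/22.11 = 22.8 V.

V_out ≈ 22.8 V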